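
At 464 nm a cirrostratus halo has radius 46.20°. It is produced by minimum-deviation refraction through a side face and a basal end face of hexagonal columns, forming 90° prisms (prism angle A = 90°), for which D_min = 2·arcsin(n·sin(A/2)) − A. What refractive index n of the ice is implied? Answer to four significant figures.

1.312

Rearranging: n = sin((D_min + A)/2) / sin(A/2).
(D_min + A)/2 = (46.20° + 90°)/2 = 68.100°.
n = sin 68.100° / sin 45° = 0.9278 / 0.7071 = 1.3122.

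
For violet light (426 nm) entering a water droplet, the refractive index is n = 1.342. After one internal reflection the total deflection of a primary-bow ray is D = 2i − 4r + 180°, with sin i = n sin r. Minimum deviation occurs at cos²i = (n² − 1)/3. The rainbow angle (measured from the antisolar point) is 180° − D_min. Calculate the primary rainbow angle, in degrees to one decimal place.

cos²i = (1.80096 − 1)/3 = 0.26699; i = arccos(0.51671) = 58.888°.
sin r = sin 58.888°/1.342 = 0.63797; r = 39.641°.
D_min = 2·58.888° − 4·39.641° + 180° = 139.213°.
Rainbow angle = 180° − D_min = 40.787°.

40.8°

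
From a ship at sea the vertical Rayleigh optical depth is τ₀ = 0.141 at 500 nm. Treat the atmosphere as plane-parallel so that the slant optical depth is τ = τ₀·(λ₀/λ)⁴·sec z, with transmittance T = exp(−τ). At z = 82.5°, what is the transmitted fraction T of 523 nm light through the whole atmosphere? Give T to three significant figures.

0.406

sec 82.5° = 7.6613.
τ = 0.141 × (500/523)⁴ × 7.6613 = 0.141 × 0.8354 × 7.6613 = 0.9024.
T = exp(−0.9024) = 0.4056.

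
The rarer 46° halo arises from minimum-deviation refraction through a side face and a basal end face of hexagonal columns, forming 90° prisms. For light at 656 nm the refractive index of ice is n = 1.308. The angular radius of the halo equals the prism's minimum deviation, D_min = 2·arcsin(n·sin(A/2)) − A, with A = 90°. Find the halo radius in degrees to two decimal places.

n·sin(A/2) = 1.308 × sin 45° = 1.308 × 0.7071 = 0.9249.
D_min = 2·arcsin(0.9249) − 90° = 2 × 67.653° − 90° = 45.305°.

45.31°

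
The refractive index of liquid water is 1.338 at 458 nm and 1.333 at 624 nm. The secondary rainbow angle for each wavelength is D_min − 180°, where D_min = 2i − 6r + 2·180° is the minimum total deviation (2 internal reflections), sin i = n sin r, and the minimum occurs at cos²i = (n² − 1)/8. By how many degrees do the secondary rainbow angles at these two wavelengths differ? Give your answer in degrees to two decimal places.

At 458 nm (n = 1.338): cos²i = 0.09878 → i = 71.682°, r = 45.195°, D_min = 232.193°, rainbow angle = 52.193°.
At 624 nm (n = 1.333): cos²i = 0.09711 → i = 71.843°, r = 45.466°, D_min = 230.891°, rainbow angle = 50.891°.
Angular width = |52.193° − 50.891°| = 1.302°.

1.30°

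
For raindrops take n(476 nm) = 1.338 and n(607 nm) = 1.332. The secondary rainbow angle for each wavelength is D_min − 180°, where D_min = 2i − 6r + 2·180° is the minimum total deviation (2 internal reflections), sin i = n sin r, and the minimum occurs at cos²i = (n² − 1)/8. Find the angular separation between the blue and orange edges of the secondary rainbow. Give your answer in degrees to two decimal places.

At 476 nm (n = 1.338): cos²i = 0.09878 → i = 71.682°, r = 45.195°, D_min = 232.193°, rainbow angle = 52.193°.
At 607 nm (n = 1.332): cos²i = 0.09678 → i = 71.875°, r = 45.520°, D_min = 230.628°, rainbow angle = 50.628°.
Angular width = |52.193° − 50.628°| = 1.564°.

1.56°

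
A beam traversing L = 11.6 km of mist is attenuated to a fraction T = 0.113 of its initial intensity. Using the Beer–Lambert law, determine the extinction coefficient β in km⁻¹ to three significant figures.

Beer–Lambert: T = exp(−βL) ⇒ β = −ln(T)/L = −ln(0.113)/11.6 = 2.1804/11.6 = 0.188 km⁻¹.

0.188 km⁻¹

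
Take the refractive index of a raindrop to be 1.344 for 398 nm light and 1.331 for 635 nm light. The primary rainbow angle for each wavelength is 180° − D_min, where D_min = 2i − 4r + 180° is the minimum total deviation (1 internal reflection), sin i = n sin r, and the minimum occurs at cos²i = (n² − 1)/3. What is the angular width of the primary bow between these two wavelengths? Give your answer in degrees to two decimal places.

At 398 nm (n = 1.344): cos²i = 0.26878 → i = 58.772°, r = 39.512°, D_min = 139.495°, rainbow angle = 40.505°.
At 635 nm (n = 1.331): cos²i = 0.25719 → i = 59.527°, r = 40.356°, D_min = 137.630°, rainbow angle = 42.370°.
Angular width = |40.505° − 42.370°| = 1.865°.

1.86°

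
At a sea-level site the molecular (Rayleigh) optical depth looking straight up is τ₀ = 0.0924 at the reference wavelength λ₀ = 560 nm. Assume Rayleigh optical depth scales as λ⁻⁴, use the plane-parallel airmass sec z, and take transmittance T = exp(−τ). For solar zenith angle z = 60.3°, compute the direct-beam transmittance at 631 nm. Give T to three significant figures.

sec 60.3° = 2.0183.
τ = 0.0924 × (560/631)⁴ × 2.0183 = 0.0924 × 0.6203 × 2.0183 = 0.1157.
T = exp(−0.1157) = 0.8908.

0.891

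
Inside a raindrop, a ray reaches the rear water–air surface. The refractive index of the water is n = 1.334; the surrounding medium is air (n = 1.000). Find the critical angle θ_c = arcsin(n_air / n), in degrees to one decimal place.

sin θ_c = n_air / n = 1.000 / 1.334 = 0.7496.
θ_c = arcsin(0.7496) = 48.56°.

48.6°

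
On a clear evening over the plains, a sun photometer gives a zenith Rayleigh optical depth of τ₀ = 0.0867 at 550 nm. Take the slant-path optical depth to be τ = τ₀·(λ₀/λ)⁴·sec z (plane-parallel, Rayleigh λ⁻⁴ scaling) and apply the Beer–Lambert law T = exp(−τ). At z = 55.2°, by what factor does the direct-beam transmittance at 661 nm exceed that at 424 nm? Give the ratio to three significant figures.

1.43

Airmass: sec 55.2° = 1.7522.
τ(661 nm) = 0.0867 × (550/661)⁴ × 1.7522 = 0.0867 × 0.4793 × 1.7522 = 0.0728.
τ(424 nm) = 0.0867 × (550/424)⁴ × 1.7522 = 0.0867 × 2.8313 × 1.7522 = 0.4301.
T(661)/T(424) = exp(τ_B − τ_A) = exp(0.3573) = 1.4295.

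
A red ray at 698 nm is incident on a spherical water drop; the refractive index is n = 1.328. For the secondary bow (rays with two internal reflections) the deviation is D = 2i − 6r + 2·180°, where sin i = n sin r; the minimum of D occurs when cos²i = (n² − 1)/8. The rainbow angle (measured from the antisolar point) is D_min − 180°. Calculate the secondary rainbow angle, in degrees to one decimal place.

49.6°

cos²i = (1.76358 − 1)/8 = 0.09545; i = arccos(0.30895) = 72.004°.
sin r = sin 72.004°/1.328 = 0.71617; r = 45.740°.
D_min = 2·72.004° − 6·45.740° + 360° = 229.571°.
Rainbow angle = D_min − 180° = 49.571°.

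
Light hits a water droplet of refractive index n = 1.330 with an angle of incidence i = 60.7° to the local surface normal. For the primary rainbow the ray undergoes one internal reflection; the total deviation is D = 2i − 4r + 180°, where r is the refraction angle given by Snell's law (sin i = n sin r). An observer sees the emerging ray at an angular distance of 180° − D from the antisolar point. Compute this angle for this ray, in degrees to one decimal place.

sin r = sin 60.7° / 1.330 = 0.8721/1.330 = 0.6557; r = 40.97°.
D = 2·60.7° − 4·40.97° + 180° = 121.40° − 163.89° + 180° = 137.51°.
Angle from antisolar point = 180° − D = 42.49°.

42.5°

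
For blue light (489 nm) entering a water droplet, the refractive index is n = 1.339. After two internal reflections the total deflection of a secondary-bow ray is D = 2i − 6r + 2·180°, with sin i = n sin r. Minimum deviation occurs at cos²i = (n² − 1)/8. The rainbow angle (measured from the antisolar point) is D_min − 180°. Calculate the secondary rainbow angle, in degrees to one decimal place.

52.5°

cos²i = (1.79292 − 1)/8 = 0.09912; i = arccos(0.31483) = 71.650°.
sin r = sin 71.650°/1.339 = 0.70885; r = 45.141°.
D_min = 2·71.650° − 6·45.141° + 360° = 232.451°.
Rainbow angle = D_min − 180° = 52.451°.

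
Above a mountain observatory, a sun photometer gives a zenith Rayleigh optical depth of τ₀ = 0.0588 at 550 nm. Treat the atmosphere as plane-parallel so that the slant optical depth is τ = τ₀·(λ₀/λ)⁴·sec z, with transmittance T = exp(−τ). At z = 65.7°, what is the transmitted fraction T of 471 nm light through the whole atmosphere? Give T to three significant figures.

0.767

sec 65.7° = 2.4300.
τ = 0.0588 × (550/471)⁴ × 2.4300 = 0.0588 × 1.8594 × 2.4300 = 0.2657.
T = exp(−0.2657) = 0.7667.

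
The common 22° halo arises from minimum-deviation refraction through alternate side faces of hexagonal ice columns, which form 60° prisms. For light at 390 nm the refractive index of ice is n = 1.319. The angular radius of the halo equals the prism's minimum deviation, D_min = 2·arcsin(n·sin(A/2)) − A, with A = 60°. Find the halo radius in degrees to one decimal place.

22.5°

n·sin(A/2) = 1.319 × sin 30° = 1.319 × 0.5000 = 0.6595.
D_min = 2·arcsin(0.6595) − 60° = 2 × 41.262° − 60° = 22.524°.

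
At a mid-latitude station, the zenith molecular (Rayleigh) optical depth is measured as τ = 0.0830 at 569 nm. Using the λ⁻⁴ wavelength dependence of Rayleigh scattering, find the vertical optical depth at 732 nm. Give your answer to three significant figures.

τ(732 nm) = τ(569 nm) × (569/732)⁴ = 0.0830 × (0.7773)⁴ = 0.0830 × 0.3651 = 0.0303.

0.0303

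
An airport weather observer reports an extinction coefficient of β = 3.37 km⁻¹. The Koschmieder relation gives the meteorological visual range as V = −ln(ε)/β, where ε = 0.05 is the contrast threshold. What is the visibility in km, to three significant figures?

V = −ln(0.05) / 3.37 = 2.996 / 3.37 = 0.8889 km.

0.889 km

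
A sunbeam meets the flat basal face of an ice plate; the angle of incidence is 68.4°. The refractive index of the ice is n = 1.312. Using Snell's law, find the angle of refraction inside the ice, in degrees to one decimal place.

45.1°

Snell: sin θ_r = sin θ_i / n = sin 68.4° / 1.312 = 0.9298 / 1.312 = 0.7087.
θ_r = arcsin(0.7087) = 45.13°.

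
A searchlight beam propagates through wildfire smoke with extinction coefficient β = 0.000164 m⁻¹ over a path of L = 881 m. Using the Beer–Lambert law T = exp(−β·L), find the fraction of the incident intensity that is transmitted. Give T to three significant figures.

0.865

τ = β·L = 0.000164 × 881 = 0.1445.
T = exp(−0.1445) = 0.8655.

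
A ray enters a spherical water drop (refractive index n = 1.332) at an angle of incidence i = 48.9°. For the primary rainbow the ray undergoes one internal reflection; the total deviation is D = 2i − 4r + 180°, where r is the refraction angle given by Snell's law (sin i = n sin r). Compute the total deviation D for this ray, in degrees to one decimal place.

140.0°

sin r = sin 48.9° / 1.332 = 0.7536/1.332 = 0.5657; r = 34.45°.
D = 2·48.9° − 4·34.45° + 180° = 97.80° − 137.81° + 180° = 139.99°.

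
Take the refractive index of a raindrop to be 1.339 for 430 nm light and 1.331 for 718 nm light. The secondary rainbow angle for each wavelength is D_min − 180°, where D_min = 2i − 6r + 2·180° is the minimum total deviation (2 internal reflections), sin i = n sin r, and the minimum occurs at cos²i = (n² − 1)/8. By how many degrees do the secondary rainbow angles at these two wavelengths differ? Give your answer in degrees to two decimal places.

At 430 nm (n = 1.339): cos²i = 0.09912 → i = 71.650°, r = 45.141°, D_min = 232.451°, rainbow angle = 52.451°.
At 718 nm (n = 1.331): cos²i = 0.09645 → i = 71.907°, r = 45.575°, D_min = 230.365°, rainbow angle = 50.365°.
Angular width = |52.451° − 50.365°| = 2.086°.

2.09°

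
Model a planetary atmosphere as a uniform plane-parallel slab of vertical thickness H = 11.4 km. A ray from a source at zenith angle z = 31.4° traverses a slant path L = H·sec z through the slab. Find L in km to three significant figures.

13.4 km

sec z = 1/cos 31.4° = 1.1716.
L = 11.4 × 1.1716 = 13.356 km.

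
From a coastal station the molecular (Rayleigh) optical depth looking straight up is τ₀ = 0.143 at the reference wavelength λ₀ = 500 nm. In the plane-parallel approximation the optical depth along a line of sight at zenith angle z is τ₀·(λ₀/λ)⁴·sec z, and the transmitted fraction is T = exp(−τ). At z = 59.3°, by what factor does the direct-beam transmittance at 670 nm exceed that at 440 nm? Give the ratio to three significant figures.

1.46

Airmass: sec 59.3° = 1.9587.
τ(670 nm) = 0.143 × (500/670)⁴ × 1.9587 = 0.143 × 0.3102 × 1.9587 = 0.0869.
τ(440 nm) = 0.143 × (500/440)⁴ × 1.9587 = 0.143 × 1.6675 × 1.9587 = 0.4671.
T(670)/T(440) = exp(τ_B − τ_A) = exp(0.3802) = 1.4626.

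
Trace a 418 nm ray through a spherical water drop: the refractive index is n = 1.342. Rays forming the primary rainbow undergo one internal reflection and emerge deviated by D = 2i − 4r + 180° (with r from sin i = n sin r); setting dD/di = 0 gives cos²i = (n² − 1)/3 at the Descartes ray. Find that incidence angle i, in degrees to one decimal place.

cos²i = (1.342² − 1)/3 = (1.80096 − 1)/3 = 0.26699.
cos i = 0.51671, so i = 58.888°.

58.9°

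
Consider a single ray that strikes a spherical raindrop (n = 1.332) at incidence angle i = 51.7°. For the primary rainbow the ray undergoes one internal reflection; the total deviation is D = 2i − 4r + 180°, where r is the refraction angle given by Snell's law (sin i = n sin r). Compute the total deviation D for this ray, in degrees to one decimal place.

sin r = sin 51.7° / 1.332 = 0.7848/1.332 = 0.5892; r = 36.10°.
D = 2·51.7° − 4·36.10° + 180° = 103.40° − 144.39° + 180° = 139.01°.

139.0°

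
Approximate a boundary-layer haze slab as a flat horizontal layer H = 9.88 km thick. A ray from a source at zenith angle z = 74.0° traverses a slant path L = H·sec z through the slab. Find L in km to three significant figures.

35.8 km

sec z = 1/cos 74.0° = 3.6280.
L = 9.88 × 3.6280 = 35.844 km.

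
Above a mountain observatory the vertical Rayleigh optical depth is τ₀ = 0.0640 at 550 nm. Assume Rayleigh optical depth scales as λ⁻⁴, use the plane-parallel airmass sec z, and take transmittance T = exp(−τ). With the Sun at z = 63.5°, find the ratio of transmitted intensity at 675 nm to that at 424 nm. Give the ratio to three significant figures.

1.41

Airmass: sec 63.5° = 2.2412.
τ(675 nm) = 0.0640 × (550/675)⁴ × 2.2412 = 0.0640 × 0.4408 × 2.2412 = 0.0632.
τ(424 nm) = 0.0640 × (550/424)⁴ × 2.2412 = 0.0640 × 2.8313 × 2.2412 = 0.4061.
T(675)/T(424) = exp(τ_B − τ_A) = exp(0.3429) = 1.4090.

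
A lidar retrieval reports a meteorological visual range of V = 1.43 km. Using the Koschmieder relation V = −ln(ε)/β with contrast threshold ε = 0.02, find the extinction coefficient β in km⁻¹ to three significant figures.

2.74 km⁻¹

β = −ln(0.02) / V = 3.912 / 1.43 = 2.7357 km⁻¹.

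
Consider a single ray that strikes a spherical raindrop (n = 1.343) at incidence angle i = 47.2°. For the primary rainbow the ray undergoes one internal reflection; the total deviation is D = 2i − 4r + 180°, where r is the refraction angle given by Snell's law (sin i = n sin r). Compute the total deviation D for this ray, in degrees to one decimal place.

sin r = sin 47.2° / 1.343 = 0.7337/1.343 = 0.5463; r = 33.12°.
D = 2·47.2° − 4·33.12° + 180° = 94.40° − 132.46° + 180° = 141.94°.

141.9°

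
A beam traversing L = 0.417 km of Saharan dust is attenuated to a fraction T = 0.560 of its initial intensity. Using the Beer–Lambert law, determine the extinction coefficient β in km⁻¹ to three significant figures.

1.39 km⁻¹

Beer–Lambert: T = exp(−βL) ⇒ β = −ln(T)/L = −ln(0.560)/0.417 = 0.5798/0.417 = 1.39 km⁻¹.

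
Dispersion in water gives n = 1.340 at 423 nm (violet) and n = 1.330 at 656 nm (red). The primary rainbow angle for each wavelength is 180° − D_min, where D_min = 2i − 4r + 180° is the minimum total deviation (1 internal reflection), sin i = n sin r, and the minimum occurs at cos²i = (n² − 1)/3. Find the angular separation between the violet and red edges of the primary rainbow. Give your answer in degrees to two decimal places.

1.45°

At 423 nm (n = 1.340): cos²i = 0.26520 → i = 59.004°, r = 39.770°, D_min = 138.929°, rainbow angle = 41.071°.
At 656 nm (n = 1.330): cos²i = 0.25630 → i = 59.585°, r = 40.422°, D_min = 137.484°, rainbow angle = 42.516°.
Angular width = |41.071° − 42.516°| = 1.445°.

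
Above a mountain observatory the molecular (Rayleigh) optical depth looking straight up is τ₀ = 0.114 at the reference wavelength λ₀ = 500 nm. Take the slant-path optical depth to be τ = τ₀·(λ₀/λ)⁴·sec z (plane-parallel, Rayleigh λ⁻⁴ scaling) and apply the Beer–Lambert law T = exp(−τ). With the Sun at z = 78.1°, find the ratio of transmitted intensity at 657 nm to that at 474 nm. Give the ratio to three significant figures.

1.65

Airmass: sec 78.1° = 4.8496.
τ(657 nm) = 0.114 × (500/657)⁴ × 4.8496 = 0.114 × 0.3354 × 4.8496 = 0.1854.
τ(474 nm) = 0.114 × (500/474)⁴ × 4.8496 = 0.114 × 1.2381 × 4.8496 = 0.6845.
T(657)/T(474) = exp(τ_B − τ_A) = exp(0.4991) = 1.6472.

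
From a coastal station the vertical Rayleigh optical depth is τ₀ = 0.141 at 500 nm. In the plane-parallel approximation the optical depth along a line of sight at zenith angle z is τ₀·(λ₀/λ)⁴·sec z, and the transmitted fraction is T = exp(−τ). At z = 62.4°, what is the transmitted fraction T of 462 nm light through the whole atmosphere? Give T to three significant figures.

sec 62.4° = 2.1584.
τ = 0.141 × (500/462)⁴ × 2.1584 = 0.141 × 1.3719 × 2.1584 = 0.4175.
T = exp(−0.4175) = 0.6587.

0.659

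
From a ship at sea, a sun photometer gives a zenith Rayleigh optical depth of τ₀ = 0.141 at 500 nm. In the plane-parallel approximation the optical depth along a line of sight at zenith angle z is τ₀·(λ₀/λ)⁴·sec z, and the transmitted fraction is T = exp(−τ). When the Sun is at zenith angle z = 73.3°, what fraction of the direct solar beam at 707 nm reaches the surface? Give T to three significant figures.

0.884

sec 73.3° = 3.4799.
τ = 0.141 × (500/707)⁴ × 3.4799 = 0.141 × 0.2502 × 3.4799 = 0.1227.
T = exp(−0.1227) = 0.8845.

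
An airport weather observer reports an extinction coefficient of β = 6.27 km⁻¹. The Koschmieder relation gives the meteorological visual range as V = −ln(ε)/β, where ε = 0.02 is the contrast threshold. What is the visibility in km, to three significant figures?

V = −ln(0.02) / 6.27 = 3.912 / 6.27 = 0.6239 km.

0.624 km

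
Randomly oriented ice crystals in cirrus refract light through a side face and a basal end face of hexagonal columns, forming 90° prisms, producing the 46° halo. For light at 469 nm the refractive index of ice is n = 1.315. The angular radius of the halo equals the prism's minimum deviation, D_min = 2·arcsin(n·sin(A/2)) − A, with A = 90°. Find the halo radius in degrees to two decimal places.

n·sin(A/2) = 1.315 × sin 45° = 1.315 × 0.7071 = 0.9298.
D_min = 2·arcsin(0.9298) − 90° = 2 × 68.411° − 90° = 46.821°.

46.82°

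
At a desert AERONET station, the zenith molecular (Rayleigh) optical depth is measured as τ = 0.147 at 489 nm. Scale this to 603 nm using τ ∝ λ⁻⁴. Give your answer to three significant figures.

τ(603 nm) = τ(489 nm) × (489/603)⁴ = 0.147 × (0.8109)⁴ = 0.147 × 0.4325 = 0.0636.

0.0636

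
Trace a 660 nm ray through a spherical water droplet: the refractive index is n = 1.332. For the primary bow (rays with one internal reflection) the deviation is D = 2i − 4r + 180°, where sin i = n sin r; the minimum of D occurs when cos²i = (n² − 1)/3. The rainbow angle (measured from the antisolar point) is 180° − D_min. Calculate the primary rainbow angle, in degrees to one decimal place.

cos²i = (1.77422 − 1)/3 = 0.25807; i = arccos(0.50801) = 59.469°.
sin r = sin 59.469°/1.332 = 0.64666; r = 40.290°.
D_min = 2·59.469° − 4·40.290° + 180° = 137.776°.
Rainbow angle = 180° − D_min = 42.224°.

42.2°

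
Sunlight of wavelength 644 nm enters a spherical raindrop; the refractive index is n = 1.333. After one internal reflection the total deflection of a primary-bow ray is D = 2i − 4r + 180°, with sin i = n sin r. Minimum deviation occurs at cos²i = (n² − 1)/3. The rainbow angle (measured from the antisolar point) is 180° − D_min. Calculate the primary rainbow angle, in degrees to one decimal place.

cos²i = (1.77689 − 1)/3 = 0.25896; i = arccos(0.50888) = 59.410°.
sin r = sin 59.410°/1.333 = 0.64579; r = 40.225°.
D_min = 2·59.410° − 4·40.225° + 180° = 137.922°.
Rainbow angle = 180° − D_min = 42.078°.

42.1°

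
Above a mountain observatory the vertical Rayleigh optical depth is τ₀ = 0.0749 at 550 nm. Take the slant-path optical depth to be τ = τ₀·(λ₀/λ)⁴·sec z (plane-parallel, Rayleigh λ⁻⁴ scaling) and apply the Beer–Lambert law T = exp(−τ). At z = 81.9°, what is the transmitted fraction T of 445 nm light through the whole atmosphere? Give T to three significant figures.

0.289

sec 81.9° = 7.0972.
τ = 0.0749 × (550/445)⁴ × 7.0972 = 0.0749 × 2.3335 × 7.0972 = 1.2404.
T = exp(−1.2404) = 0.2893.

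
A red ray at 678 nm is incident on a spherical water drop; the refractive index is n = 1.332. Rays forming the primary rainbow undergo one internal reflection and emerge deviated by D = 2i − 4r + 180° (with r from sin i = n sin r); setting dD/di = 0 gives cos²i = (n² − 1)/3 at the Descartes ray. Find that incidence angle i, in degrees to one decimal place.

cos²i = (1.332² − 1)/3 = (1.77422 − 1)/3 = 0.25807.
cos i = 0.50801, so i = 59.469°.

59.5°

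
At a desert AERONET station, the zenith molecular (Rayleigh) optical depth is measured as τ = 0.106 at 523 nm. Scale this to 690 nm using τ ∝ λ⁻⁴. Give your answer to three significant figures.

0.0350

τ(690 nm) = τ(523 nm) × (523/690)⁴ = 0.106 × (0.7580)⁴ = 0.106 × 0.3301 = 0.0350.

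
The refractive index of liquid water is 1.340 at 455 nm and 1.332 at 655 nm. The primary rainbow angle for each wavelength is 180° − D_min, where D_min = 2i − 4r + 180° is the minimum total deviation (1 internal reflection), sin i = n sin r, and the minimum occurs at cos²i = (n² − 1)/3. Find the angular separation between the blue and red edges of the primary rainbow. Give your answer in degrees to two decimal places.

1.15°

At 455 nm (n = 1.340): cos²i = 0.26520 → i = 59.004°, r = 39.770°, D_min = 138.929°, rainbow angle = 41.071°.
At 655 nm (n = 1.332): cos²i = 0.25807 → i = 59.469°, r = 40.290°, D_min = 137.776°, rainbow angle = 42.224°.
Angular width = |41.071° − 42.224°| = 1.153°.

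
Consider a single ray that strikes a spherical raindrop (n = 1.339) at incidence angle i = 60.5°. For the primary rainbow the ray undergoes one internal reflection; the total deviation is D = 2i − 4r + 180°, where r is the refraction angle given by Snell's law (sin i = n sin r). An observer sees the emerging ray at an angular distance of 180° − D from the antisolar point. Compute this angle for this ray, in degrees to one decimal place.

sin r = sin 60.5° / 1.339 = 0.8704/1.339 = 0.6500; r = 40.54°.
D = 2·60.5° − 4·40.54° + 180° = 121.00° − 162.17° + 180° = 138.83°.
Angle from antisolar point = 180° − D = 41.17°.

41.2°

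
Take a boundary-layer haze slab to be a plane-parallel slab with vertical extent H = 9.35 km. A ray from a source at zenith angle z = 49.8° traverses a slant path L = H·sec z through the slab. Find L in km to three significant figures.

sec z = 1/cos 49.8° = 1.5493.
L = 9.35 × 1.5493 = 14.486 km.

14.5 km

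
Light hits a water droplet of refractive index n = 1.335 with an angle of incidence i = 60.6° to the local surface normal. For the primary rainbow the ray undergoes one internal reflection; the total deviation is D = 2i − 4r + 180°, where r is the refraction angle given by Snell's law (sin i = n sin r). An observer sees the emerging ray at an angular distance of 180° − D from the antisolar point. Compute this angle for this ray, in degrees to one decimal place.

41.8°

sin r = sin 60.6° / 1.335 = 0.8712/1.335 = 0.6526; r = 40.74°.
D = 2·60.6° − 4·40.74° + 180° = 121.20° − 162.95° + 180° = 138.25°.
Angle from antisolar point = 180° − D = 41.75°.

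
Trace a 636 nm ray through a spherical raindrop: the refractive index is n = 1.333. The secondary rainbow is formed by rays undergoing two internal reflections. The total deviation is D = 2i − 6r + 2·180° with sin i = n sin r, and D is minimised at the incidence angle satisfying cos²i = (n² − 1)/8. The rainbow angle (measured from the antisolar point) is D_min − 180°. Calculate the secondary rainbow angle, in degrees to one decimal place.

cos²i = (1.77689 − 1)/8 = 0.09711; i = arccos(0.31163) = 71.843°.
sin r = sin 71.843°/1.333 = 0.71283; r = 45.466°.
D_min = 2·71.843° − 6·45.466° + 360° = 230.891°.
Rainbow angle = D_min − 180° = 50.891°.

50.9°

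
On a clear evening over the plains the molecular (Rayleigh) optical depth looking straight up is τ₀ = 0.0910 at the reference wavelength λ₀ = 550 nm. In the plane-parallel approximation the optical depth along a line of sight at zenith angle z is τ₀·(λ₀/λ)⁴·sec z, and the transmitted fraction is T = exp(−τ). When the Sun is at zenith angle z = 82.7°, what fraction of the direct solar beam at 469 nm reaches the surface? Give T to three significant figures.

0.258

sec 82.7° = 7.8700.
τ = 0.0910 × (550/469)⁴ × 7.8700 = 0.0910 × 1.8913 × 7.8700 = 1.3545.
T = exp(−1.3545) = 0.2581.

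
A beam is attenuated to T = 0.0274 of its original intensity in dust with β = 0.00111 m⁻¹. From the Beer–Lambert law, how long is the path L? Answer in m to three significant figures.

Beer–Lambert: T = exp(−βL) ⇒ L = −ln(T)/β = −ln(0.0274)/0.00111 = 3.5972/0.00111 = 3241 m.

3240 m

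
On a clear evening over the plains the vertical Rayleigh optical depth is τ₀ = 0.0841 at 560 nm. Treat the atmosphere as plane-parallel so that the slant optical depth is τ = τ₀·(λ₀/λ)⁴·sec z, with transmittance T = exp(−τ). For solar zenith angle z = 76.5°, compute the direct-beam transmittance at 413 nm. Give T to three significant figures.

sec 76.5° = 4.2837.
τ = 0.0841 × (560/413)⁴ × 4.2837 = 0.0841 × 3.3803 × 4.2837 = 1.2178.
T = exp(−1.2178) = 0.2959.

0.296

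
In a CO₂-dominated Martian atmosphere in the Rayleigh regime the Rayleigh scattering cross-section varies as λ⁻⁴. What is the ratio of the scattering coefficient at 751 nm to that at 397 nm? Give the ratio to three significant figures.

Rayleigh scattering ∝ λ⁻⁴, so the ratio of coefficients is the inverse fourth power of the wavelength ratio.
σ(751)/σ(397) = (397/751)⁴ = (0.5286)⁴ = 0.07809.

0.0781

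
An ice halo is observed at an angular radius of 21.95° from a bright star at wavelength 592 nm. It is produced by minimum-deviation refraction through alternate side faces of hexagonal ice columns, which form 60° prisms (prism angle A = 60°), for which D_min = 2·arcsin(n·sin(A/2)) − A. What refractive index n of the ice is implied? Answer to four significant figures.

Rearranging: n = sin((D_min + A)/2) / sin(A/2).
(D_min + A)/2 = (21.95° + 60°)/2 = 40.975°.
n = sin 40.975° / sin 30° = 0.6557 / 0.5000 = 1.3115.

1.311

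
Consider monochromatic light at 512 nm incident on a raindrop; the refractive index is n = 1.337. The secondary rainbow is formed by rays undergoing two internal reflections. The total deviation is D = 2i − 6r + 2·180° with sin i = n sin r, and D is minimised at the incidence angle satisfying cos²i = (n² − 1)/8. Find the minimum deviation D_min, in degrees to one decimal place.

cos²i = (1.78757 − 1)/8 = 0.09845; i = arccos(0.31376) = 71.714°.
sin r = sin 71.714°/1.337 = 0.71017; r = 45.249°.
D_min = 2·71.714° − 6·45.249° + 360° = 231.934°.

231.9°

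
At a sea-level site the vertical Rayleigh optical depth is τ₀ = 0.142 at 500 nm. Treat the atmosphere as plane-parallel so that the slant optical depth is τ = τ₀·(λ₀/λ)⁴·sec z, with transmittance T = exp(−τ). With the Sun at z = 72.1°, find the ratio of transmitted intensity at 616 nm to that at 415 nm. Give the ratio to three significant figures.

2.17

Airmass: sec 72.1° = 3.2535.
τ(616 nm) = 0.142 × (500/616)⁴ × 3.2535 = 0.142 × 0.4341 × 3.2535 = 0.2005.
τ(415 nm) = 0.142 × (500/415)⁴ × 3.2535 = 0.142 × 2.1071 × 3.2535 = 0.9735.
T(616)/T(415) = exp(τ_B − τ_A) = exp(0.7730) = 2.1662.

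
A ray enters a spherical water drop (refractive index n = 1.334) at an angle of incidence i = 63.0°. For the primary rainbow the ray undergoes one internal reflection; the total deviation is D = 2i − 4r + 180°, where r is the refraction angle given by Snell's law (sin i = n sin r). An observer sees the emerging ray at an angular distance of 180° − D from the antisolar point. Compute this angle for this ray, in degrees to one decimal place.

41.6°

sin r = sin 63.0° / 1.334 = 0.8910/1.334 = 0.6679; r = 41.91°.
D = 2·63.0° − 4·41.91° + 180° = 126.00° − 167.63° + 180° = 138.37°.
Angle from antisolar point = 180° − D = 41.63°.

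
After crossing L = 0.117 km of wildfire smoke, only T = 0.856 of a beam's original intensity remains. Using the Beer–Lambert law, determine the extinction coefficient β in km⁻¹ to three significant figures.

1.33 km⁻¹

Beer–Lambert: T = exp(−βL) ⇒ β = −ln(T)/L = −ln(0.856)/0.117 = 0.1555/0.117 = 1.329 km⁻¹.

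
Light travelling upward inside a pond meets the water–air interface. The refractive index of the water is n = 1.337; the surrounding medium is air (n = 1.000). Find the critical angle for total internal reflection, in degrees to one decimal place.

sin θ_c = n_air / n = 1.000 / 1.337 = 0.7479.
θ_c = arcsin(0.7479) = 48.41°.

48.4°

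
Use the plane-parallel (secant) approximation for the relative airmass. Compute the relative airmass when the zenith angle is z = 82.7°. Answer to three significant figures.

7.87

X = sec z = 1/cos 82.7° = 1/0.1271 = 7.8700.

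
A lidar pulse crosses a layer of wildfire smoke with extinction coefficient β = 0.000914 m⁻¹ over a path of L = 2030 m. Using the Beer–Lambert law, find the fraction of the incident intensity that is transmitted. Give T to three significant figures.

τ = β·L = 0.000914 × 2030 = 1.8554.
T = exp(−1.8554) = 0.1564.

0.156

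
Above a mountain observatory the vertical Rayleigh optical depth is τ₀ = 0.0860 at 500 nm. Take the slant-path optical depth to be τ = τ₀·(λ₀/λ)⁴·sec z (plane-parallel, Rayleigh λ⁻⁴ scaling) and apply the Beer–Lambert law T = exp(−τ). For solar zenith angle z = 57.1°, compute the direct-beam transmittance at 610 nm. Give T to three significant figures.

sec 57.1° = 1.8410.
τ = 0.0860 × (500/610)⁴ × 1.8410 = 0.0860 × 0.4514 × 1.8410 = 0.0715.
T = exp(−0.0715) = 0.9310.

0.931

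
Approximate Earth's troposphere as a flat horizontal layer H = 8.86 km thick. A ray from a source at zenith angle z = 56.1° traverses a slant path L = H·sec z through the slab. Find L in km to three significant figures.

15.9 km

sec z = 1/cos 56.1° = 1.7929.
L = 8.86 × 1.7929 = 15.885 km.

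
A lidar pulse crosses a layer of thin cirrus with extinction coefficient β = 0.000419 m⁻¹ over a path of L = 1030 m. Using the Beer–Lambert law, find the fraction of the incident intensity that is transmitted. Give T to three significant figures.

0.649

τ = β·L = 0.000419 × 1030 = 0.4316.
T = exp(−0.4316) = 0.6495.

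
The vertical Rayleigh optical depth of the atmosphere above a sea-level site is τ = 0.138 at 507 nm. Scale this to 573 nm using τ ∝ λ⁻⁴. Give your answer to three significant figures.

τ(573 nm) = τ(507 nm) × (507/573)⁴ = 0.138 × (0.8848)⁴ = 0.138 × 0.6129 = 0.0846.

0.0846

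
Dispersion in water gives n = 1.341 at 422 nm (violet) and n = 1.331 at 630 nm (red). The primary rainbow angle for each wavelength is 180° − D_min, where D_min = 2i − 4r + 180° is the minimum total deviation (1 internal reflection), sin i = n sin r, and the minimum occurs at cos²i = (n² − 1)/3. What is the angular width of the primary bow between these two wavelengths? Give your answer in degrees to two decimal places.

At 422 nm (n = 1.341): cos²i = 0.26609 → i = 58.946°, r = 39.705°, D_min = 139.071°, rainbow angle = 40.929°.
At 630 nm (n = 1.331): cos²i = 0.25719 → i = 59.527°, r = 40.356°, D_min = 137.630°, rainbow angle = 42.370°.
Angular width = |40.929° − 42.370°| = 1.441°.

1.44°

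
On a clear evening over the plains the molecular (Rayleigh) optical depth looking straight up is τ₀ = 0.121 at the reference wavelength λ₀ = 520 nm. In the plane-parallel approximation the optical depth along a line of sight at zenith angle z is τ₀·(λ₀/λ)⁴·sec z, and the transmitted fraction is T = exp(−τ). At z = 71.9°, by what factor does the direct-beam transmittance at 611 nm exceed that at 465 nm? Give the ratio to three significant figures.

Airmass: sec 71.9° = 3.2188.
τ(611 nm) = 0.121 × (520/611)⁴ × 3.2188 = 0.121 × 0.5246 × 3.2188 = 0.2043.
τ(465 nm) = 0.121 × (520/465)⁴ × 3.2188 = 0.121 × 1.5639 × 3.2188 = 0.6091.
T(611)/T(465) = exp(τ_B − τ_A) = exp(0.4048) = 1.4989.

1.50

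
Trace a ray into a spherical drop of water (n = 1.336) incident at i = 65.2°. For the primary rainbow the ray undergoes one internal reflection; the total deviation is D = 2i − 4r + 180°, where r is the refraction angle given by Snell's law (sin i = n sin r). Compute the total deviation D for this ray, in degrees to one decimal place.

139.2°

sin r = sin 65.2° / 1.336 = 0.9078/1.336 = 0.6795; r = 42.80°.
D = 2·65.2° − 4·42.80° + 180° = 130.40° − 171.21° + 180° = 139.19°.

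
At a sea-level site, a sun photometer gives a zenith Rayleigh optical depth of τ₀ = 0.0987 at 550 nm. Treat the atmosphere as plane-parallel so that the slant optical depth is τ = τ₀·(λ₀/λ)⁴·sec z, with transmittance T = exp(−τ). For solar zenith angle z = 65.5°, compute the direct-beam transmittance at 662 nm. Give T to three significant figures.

0.893

sec 65.5° = 2.4114.
τ = 0.0987 × (550/662)⁴ × 2.4114 = 0.0987 × 0.4765 × 2.4114 = 0.1134.
T = exp(−0.1134) = 0.8928.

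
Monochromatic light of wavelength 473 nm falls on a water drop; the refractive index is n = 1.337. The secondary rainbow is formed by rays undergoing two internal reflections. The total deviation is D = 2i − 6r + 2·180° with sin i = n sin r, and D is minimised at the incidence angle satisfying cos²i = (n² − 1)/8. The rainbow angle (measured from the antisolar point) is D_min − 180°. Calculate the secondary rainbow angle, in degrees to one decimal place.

51.9°

cos²i = (1.78757 − 1)/8 = 0.09845; i = arccos(0.31376) = 71.714°.
sin r = sin 71.714°/1.337 = 0.71017; r = 45.249°.
D_min = 2·71.714° − 6·45.249° + 360° = 231.934°.
Rainbow angle = D_min − 180° = 51.934°.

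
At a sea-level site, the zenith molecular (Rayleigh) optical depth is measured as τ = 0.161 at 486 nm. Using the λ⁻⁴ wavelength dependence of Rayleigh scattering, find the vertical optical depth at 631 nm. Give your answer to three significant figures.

τ(631 nm) = τ(486 nm) × (486/631)⁴ = 0.161 × (0.7702)⁴ = 0.161 × 0.3519 = 0.0567.

0.0567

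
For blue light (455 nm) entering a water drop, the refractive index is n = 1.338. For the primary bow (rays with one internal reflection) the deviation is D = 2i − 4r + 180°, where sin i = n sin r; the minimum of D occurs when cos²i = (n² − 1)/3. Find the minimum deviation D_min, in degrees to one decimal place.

138.6°

cos²i = (1.79024 − 1)/3 = 0.26341; i = arccos(0.51324) = 59.120°.
sin r = sin 59.120°/1.338 = 0.64144; r = 39.899°.
D_min = 2·59.120° − 4·39.899° + 180° = 138.643°.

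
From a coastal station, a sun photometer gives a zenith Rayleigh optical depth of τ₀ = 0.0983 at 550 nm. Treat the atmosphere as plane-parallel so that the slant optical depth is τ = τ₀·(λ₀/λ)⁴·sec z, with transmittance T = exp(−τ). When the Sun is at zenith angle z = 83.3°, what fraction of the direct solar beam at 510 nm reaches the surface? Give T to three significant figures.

sec 83.3° = 8.5711.
τ = 0.0983 × (550/510)⁴ × 8.5711 = 0.0983 × 1.3526 × 8.5711 = 1.1396.
T = exp(−1.1396) = 0.3199.

0.320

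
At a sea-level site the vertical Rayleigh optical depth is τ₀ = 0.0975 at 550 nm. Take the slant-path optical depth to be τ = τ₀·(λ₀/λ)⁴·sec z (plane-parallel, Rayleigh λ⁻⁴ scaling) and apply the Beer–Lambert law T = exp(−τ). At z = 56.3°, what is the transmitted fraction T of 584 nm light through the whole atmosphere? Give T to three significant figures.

sec 56.3° = 1.8023.
τ = 0.0975 × (550/584)⁴ × 1.8023 = 0.0975 × 0.7867 × 1.8023 = 0.1382.
T = exp(−0.1382) = 0.8709.

0.871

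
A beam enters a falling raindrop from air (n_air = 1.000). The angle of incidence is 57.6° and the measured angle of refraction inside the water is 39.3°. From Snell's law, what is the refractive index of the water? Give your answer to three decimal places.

1.333

n = sin θ_i / sin θ_r = sin 57.6° / sin 39.3° = 0.8443 / 0.6334 = 1.3330.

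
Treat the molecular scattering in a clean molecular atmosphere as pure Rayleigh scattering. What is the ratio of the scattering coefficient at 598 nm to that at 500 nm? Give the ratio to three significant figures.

0.489

Rayleigh scattering ∝ λ⁻⁴, so the ratio of coefficients is the inverse fourth power of the wavelength ratio.
σ(598)/σ(500) = (500/598)⁴ = (0.8361)⁴ = 0.4887.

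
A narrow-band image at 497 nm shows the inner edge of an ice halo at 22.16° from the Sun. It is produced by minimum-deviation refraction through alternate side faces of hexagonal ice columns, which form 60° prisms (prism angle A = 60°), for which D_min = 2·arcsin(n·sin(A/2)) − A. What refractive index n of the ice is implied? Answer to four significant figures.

1.314

Rearranging: n = sin((D_min + A)/2) / sin(A/2).
(D_min + A)/2 = (22.16° + 60°)/2 = 41.080°.
n = sin 41.080° / sin 30° = 0.6571 / 0.5000 = 1.3142.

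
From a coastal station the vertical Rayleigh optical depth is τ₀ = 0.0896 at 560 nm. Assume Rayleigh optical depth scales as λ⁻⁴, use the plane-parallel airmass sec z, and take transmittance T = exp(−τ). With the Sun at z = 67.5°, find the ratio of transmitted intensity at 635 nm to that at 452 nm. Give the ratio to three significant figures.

1.51

Airmass: sec 67.5° = 2.6131.
τ(635 nm) = 0.0896 × (560/635)⁴ × 2.6131 = 0.0896 × 0.6049 × 2.6131 = 0.1416.
τ(452 nm) = 0.0896 × (560/452)⁴ × 2.6131 = 0.0896 × 2.3561 × 2.6131 = 0.5517.
T(635)/T(452) = exp(τ_B − τ_A) = exp(0.4100) = 1.5069.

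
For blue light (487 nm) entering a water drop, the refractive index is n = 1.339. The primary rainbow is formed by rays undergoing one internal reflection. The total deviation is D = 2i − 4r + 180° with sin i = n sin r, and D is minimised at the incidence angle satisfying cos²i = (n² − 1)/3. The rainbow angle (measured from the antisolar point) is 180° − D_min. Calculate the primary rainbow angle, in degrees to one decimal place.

41.2°

cos²i = (1.79292 − 1)/3 = 0.26431; i = arccos(0.51411) = 59.062°.
sin r = sin 59.062°/1.339 = 0.64057; r = 39.834°.
D_min = 2·59.062° − 4·39.834° + 180° = 138.786°.
Rainbow angle = 180° − D_min = 41.214°.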